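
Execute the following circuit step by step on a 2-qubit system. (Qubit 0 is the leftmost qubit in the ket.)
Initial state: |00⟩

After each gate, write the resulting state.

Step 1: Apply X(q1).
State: |01⟩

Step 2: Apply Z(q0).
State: |01⟩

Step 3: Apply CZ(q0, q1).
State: |01⟩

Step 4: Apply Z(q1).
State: -|01⟩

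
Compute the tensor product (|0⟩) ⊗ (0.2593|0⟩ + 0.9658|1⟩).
0.2593|00⟩ + 0.9658|01⟩

amp(|b₁b₂…⟩) = product of the factor amplitudes for bits b₁, b₂, …; only kets whose every factor amplitude is nonzero survive.
|00⟩: (1)(0.2593) = 0.2593
|01⟩: (1)(0.9658) = 0.9658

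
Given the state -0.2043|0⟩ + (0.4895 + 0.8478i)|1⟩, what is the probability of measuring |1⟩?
0.9584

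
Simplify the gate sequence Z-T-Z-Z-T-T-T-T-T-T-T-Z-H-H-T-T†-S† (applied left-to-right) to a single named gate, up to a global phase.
S†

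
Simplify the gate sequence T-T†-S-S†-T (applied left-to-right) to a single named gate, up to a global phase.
T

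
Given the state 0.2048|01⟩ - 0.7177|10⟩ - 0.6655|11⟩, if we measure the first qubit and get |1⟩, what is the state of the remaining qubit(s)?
-0.7333|0⟩ - 0.6799|1⟩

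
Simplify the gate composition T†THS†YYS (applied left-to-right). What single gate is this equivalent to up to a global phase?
H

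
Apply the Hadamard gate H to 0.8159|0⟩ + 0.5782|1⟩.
0.9858|0⟩ + 0.1681|1⟩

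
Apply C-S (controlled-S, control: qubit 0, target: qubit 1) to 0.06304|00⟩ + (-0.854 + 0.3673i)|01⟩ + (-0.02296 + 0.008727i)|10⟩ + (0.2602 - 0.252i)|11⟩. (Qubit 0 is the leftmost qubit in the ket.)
0.06304|00⟩ + (-0.854 + 0.3673i)|01⟩ + (-0.02296 + 0.008727i)|10⟩ + (0.252 + 0.2602i)|11⟩

C-S leaves the control-|0⟩ kets |00⟩, |01⟩ unchanged and applies S to qubit 1 on the control-|1⟩ pair (|10⟩, |11⟩).
S = [[1, 0], [0, i]].
With a = amp(|10⟩) = (-0.02296 + 0.008727i) and b = amp(|11⟩) = (0.2602 - 0.252i):
new amp(|10⟩) = (1)·a = (-0.02296 + 0.008727i)
new amp(|11⟩) = (i)·b = (0.252 + 0.2602i)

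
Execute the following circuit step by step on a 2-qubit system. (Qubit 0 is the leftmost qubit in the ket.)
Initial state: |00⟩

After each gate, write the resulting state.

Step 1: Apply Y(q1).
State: i|01⟩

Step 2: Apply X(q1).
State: i|00⟩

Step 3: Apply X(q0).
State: i|10⟩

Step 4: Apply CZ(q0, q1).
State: i|10⟩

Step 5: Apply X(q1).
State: i|11⟩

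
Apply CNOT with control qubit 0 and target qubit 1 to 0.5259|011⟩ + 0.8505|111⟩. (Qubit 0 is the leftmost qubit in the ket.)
0.5259|011⟩ + 0.8505|101⟩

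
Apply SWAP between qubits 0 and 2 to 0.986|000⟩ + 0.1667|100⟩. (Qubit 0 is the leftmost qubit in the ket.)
0.986|000⟩ + 0.1667|001⟩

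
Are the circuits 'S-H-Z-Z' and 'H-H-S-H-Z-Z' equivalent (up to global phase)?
Yes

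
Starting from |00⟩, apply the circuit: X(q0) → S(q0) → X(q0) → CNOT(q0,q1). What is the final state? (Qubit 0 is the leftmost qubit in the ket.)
i|00⟩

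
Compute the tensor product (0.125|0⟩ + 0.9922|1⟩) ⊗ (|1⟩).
0.125|01⟩ + 0.9922|11⟩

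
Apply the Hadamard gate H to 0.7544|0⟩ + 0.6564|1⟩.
0.9976|0⟩ + 0.0693|1⟩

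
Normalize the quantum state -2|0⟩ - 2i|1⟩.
-1/√2|0⟩ - (1/√2)i|1⟩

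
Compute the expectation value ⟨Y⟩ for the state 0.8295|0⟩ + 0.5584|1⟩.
0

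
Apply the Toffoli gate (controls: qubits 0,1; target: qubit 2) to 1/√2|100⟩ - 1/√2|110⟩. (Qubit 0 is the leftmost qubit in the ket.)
1/√2|100⟩ - 1/√2|111⟩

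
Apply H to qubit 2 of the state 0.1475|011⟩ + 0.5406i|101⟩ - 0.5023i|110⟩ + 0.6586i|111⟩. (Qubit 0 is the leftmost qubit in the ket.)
0.1043|010⟩ - 0.1043|011⟩ + 0.3823i|100⟩ - 0.3823i|101⟩ + 0.1105i|110⟩ - 0.8209i|111⟩

H on qubit 2 mixes each pair of kets that differ only in qubit 2: amplitudes (a, b) of (|…0…⟩, |…1…⟩) become ((a + b)/√2, (a − b)/√2). Kets absent from the input have amplitude 0.
(|010⟩, |011⟩): (a, b) = (0, 0.1475) → (0.1043, -0.1043)
(|100⟩, |101⟩): (a, b) = (0, 0.5406i) → (0.3823i, -0.3823i)
(|110⟩, |111⟩): (a, b) = (-0.5023i, 0.6586i) → (0.1105i, -0.8209i)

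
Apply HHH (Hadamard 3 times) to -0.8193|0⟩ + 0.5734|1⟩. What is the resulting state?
-0.1739|0⟩ - 0.9848|1⟩

H² = I, so H^3 = H: a single Hadamard. With (a, b) = (-0.8193, 0.5734), H gives ((a + b)/√2, (a − b)/√2) = (-0.1739, -0.9848).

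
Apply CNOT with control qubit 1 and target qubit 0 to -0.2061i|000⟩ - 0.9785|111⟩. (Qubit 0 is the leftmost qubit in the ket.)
-0.2061i|000⟩ - 0.9785|011⟩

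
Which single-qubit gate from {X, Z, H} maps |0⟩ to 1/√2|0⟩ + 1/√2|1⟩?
H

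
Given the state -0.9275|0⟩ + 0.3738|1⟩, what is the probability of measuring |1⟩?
0.1397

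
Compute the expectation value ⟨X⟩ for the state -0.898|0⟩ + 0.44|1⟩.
-0.7902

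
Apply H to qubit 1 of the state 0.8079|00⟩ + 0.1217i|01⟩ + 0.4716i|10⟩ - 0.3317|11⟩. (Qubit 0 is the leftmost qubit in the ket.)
(0.5713 + 0.08605i)|00⟩ + (0.5713 - 0.08605i)|01⟩ + (-0.2345 + 0.3335i)|10⟩ + (0.2345 + 0.3335i)|11⟩

H on qubit 1 mixes each pair of kets that differ only in qubit 1: amplitudes (a, b) of (|…0…⟩, |…1…⟩) become ((a + b)/√2, (a − b)/√2). Kets absent from the input have amplitude 0.
(|00⟩, |01⟩): (a, b) = (0.8079, 0.1217i) → ((0.5713 + 0.08605i), (0.5713 - 0.08605i))
(|10⟩, |11⟩): (a, b) = (0.4716i, -0.3317) → ((-0.2345 + 0.3335i), (0.2345 + 0.3335i))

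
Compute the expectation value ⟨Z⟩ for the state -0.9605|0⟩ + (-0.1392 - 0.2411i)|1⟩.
0.8451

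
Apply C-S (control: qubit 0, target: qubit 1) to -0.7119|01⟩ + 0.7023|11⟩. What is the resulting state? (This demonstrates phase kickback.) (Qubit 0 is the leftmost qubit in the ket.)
-0.7119|01⟩ + 0.7023i|11⟩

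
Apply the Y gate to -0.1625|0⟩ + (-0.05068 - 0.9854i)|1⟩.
(-0.9854 + 0.05068i)|0⟩ - 0.1625i|1⟩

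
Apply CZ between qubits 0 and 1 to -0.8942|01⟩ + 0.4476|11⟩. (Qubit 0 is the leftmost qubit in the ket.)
-0.8942|01⟩ - 0.4476|11⟩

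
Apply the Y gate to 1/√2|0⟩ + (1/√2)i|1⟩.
1/√2|0⟩ + (1/√2)i|1⟩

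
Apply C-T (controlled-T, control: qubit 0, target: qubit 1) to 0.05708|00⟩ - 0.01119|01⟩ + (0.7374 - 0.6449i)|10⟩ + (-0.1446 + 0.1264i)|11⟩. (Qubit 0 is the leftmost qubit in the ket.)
0.05708|00⟩ - 0.01119|01⟩ + (0.7374 - 0.6449i)|10⟩ + (-0.1916 - 0.01287i)|11⟩

C-T leaves the control-|0⟩ kets |00⟩, |01⟩ unchanged and applies T to qubit 1 on the control-|1⟩ pair (|10⟩, |11⟩).
T = [[1, 0], [0, (1/√2 + (1/√2)i)]].
With a = amp(|10⟩) = (0.7374 - 0.6449i) and b = amp(|11⟩) = (-0.1446 + 0.1264i):
new amp(|10⟩) = (1)·a = (0.7374 - 0.6449i)
new amp(|11⟩) = (1/√2 + (1/√2)i)·b = (-0.1916 - 0.01287i)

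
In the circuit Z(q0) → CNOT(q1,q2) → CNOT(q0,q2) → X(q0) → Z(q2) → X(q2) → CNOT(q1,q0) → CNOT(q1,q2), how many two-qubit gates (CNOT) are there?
4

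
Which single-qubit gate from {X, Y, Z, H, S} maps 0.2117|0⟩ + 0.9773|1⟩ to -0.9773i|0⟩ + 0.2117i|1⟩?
Y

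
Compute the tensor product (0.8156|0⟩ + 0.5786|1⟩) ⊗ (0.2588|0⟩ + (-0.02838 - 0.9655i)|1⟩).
0.2111|00⟩ + (-0.02315 - 0.7875i)|01⟩ + 0.1497|10⟩ + (-0.01642 - 0.5586i)|11⟩

amp(|b₁b₂…⟩) = product of the factor amplitudes for bits b₁, b₂, …; only kets whose every factor amplitude is nonzero survive.
|00⟩: (0.8156)(0.2588) = 0.2111
|01⟩: (0.8156)(-0.02838 - 0.9655i) = (-0.02315 - 0.7875i)
|10⟩: (0.5786)(0.2588) = 0.1497
|11⟩: (0.5786)(-0.02838 - 0.9655i) = (-0.01642 - 0.5586i)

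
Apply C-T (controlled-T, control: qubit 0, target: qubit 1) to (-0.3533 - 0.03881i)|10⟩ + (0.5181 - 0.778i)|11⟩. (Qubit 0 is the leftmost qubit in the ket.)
(-0.3533 - 0.03881i)|10⟩ + (0.9165 - 0.1838i)|11⟩

C-T leaves the control-|0⟩ kets |00⟩, |01⟩ unchanged and applies T to qubit 1 on the control-|1⟩ pair (|10⟩, |11⟩).
T = [[1, 0], [0, (1/√2 + (1/√2)i)]].
With a = amp(|10⟩) = (-0.3533 - 0.03881i) and b = amp(|11⟩) = (0.5181 - 0.778i):
new amp(|10⟩) = (1)·a = (-0.3533 - 0.03881i)
new amp(|11⟩) = (1/√2 + (1/√2)i)·b = (0.9165 - 0.1838i)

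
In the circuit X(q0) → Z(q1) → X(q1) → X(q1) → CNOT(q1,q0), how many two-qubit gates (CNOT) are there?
1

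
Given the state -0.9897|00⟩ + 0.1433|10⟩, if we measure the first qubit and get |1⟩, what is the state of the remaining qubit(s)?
|0⟩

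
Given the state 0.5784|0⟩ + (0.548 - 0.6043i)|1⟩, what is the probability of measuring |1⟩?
0.6655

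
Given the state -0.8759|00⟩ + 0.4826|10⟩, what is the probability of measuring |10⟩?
0.2329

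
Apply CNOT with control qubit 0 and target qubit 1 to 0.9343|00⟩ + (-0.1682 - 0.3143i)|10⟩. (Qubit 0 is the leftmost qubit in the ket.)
0.9343|00⟩ + (-0.1682 - 0.3143i)|11⟩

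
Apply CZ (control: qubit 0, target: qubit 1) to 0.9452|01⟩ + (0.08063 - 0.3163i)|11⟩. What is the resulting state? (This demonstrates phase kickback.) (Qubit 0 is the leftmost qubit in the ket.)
0.9452|01⟩ + (-0.08063 + 0.3163i)|11⟩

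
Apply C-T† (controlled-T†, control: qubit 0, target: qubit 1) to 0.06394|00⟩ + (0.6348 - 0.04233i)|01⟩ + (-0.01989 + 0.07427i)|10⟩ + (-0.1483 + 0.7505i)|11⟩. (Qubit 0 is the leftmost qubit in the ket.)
0.06394|00⟩ + (0.6348 - 0.04233i)|01⟩ + (-0.01989 + 0.07427i)|10⟩ + (0.4258 + 0.6355i)|11⟩

C-T† leaves the control-|0⟩ kets |00⟩, |01⟩ unchanged and applies T† to qubit 1 on the control-|1⟩ pair (|10⟩, |11⟩).
T† = [[1, 0], [0, (1/√2 - (1/√2)i)]].
With a = amp(|10⟩) = (-0.01989 + 0.07427i) and b = amp(|11⟩) = (-0.1483 + 0.7505i):
new amp(|10⟩) = (1)·a = (-0.01989 + 0.07427i)
new amp(|11⟩) = (1/√2 - (1/√2)i)·b = (0.4258 + 0.6355i)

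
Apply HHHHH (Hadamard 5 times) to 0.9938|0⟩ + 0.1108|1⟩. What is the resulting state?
0.7811|0⟩ + 0.6244|1⟩

H² = I, so H^5 = H: a single Hadamard. With (a, b) = (0.9938, 0.1108), H gives ((a + b)/√2, (a − b)/√2) = (0.7811, 0.6244).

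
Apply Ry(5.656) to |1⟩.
-0.3085|0⟩ - 0.9512|1⟩

Ry(5.656) = [[cos(θ/2), −sin(θ/2)], [sin(θ/2), cos(θ/2)]]; θ = 5.656, cos(θ/2) ≈ -0.951231, sin(θ/2) ≈ 0.308478.
With a = amp(|0⟩) = 0 and b = amp(|1⟩) = 1:
new amp(|0⟩) = (-0.951231)·a + (-0.308478)·b = -0.3085
new amp(|1⟩) = (0.308478)·a + (-0.951231)·b = -0.9512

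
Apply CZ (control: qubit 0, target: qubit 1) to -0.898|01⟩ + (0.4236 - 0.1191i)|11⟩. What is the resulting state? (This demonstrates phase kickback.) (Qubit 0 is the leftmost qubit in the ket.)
-0.898|01⟩ + (-0.4236 + 0.1191i)|11⟩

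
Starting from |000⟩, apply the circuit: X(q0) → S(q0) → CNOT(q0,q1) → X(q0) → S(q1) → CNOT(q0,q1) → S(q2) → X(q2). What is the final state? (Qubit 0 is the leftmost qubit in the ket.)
-|011⟩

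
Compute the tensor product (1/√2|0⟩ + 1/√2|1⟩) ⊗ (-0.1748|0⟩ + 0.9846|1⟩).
-0.1236|00⟩ + 0.6962|01⟩ - 0.1236|10⟩ + 0.6962|11⟩

amp(|b₁b₂…⟩) = product of the factor amplitudes for bits b₁, b₂, …; only kets whose every factor amplitude is nonzero survive.
|00⟩: (1/√2)(-0.1748) = -0.1236
|01⟩: (1/√2)(0.9846) = 0.6962
|10⟩: (1/√2)(-0.1748) = -0.1236
|11⟩: (1/√2)(0.9846) = 0.6962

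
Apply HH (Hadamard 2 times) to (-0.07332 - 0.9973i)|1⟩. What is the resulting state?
(-0.07332 - 0.9973i)|1⟩

H² = I, so an even number of Hadamards cancels: H^2 = I and the state is unchanged.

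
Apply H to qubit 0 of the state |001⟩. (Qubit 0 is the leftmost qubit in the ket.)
1/√2|001⟩ + 1/√2|101⟩

H on qubit 0 mixes each pair of kets that differ only in qubit 0: amplitudes (a, b) of (|…0…⟩, |…1…⟩) become ((a + b)/√2, (a − b)/√2). Kets absent from the input have amplitude 0.
(|001⟩, |101⟩): (a, b) = (1, 0) → (1/√2, 1/√2)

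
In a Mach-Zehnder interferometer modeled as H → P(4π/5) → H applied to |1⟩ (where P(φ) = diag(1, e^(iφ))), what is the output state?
(0.9045 - 0.2939i)|0⟩ + (0.09549 + 0.2939i)|1⟩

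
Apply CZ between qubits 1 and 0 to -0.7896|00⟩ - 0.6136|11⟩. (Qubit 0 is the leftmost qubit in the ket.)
-0.7896|00⟩ + 0.6136|11⟩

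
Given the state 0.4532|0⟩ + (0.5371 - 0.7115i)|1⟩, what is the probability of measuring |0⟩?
0.2054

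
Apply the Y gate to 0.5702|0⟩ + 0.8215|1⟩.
-0.8215i|0⟩ + 0.5702i|1⟩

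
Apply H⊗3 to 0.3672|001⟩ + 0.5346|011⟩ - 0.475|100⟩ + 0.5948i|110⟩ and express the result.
(0.1509 + 0.2103i)|000⟩ + (-0.4868 + 0.2103i)|001⟩ + (-0.2271 - 0.2103i)|010⟩ + (-0.1088 - 0.2103i)|011⟩ + (0.4868 - 0.2103i)|100⟩ + (-0.1509 - 0.2103i)|101⟩ + (0.1088 + 0.2103i)|110⟩ + (0.2271 + 0.2103i)|111⟩

H⊗3 gives amp(|y⟩) = (1/2√2) Σ_x (−1)^(x·y) amp(|x⟩), where x·y is the number of positions in which both x and y have a 1.
|000⟩: (0.3672 + 0.5346 - 0.475 + 0.5948i)/(2√2) = (0.1509 + 0.2103i)
|001⟩: (-0.3672 - 0.5346 - 0.475 + 0.5948i)/(2√2) = (-0.4868 + 0.2103i)
|010⟩: (0.3672 - 0.5346 - 0.475 - 0.5948i)/(2√2) = (-0.2271 - 0.2103i)
|011⟩: (-0.3672 + 0.5346 - 0.475 - 0.5948i)/(2√2) = (-0.1088 - 0.2103i)
|100⟩: (0.3672 + 0.5346 + 0.475 - 0.5948i)/(2√2) = (0.4868 - 0.2103i)
|101⟩: (-0.3672 - 0.5346 + 0.475 - 0.5948i)/(2√2) = (-0.1509 - 0.2103i)
|110⟩: (0.3672 - 0.5346 + 0.475 + 0.5948i)/(2√2) = (0.1088 + 0.2103i)
|111⟩: (-0.3672 + 0.5346 + 0.475 + 0.5948i)/(2√2) = (0.2271 + 0.2103i)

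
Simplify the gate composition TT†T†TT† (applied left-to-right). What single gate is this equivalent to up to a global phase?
T†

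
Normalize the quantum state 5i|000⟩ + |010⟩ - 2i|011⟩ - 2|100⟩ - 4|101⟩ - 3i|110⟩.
0.6509i|000⟩ + 0.1302|010⟩ - 0.2604i|011⟩ - 0.2604|100⟩ - 0.5208|101⟩ - 0.3906i|110⟩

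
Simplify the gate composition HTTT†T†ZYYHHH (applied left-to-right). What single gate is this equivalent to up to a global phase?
X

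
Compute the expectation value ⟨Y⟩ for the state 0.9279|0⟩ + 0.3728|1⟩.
0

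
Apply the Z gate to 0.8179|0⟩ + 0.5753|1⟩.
0.8179|0⟩ - 0.5753|1⟩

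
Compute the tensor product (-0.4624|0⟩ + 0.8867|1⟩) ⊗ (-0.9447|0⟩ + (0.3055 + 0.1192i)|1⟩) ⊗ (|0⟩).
0.4368|000⟩ + (-0.1413 - 0.05512i)|010⟩ - 0.8377|100⟩ + (0.2709 + 0.1057i)|110⟩

amp(|b₁b₂…⟩) = product of the factor amplitudes for bits b₁, b₂, …; only kets whose every factor amplitude is nonzero survive.
|000⟩: (-0.4624)(-0.9447)(1) = 0.4368
|010⟩: (-0.4624)(0.3055 + 0.1192i)(1) = (-0.1413 - 0.05512i)
|100⟩: (0.8867)(-0.9447)(1) = -0.8377
|110⟩: (0.8867)(0.3055 + 0.1192i)(1) = (0.2709 + 0.1057i)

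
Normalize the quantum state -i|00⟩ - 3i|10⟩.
-0.3162i|00⟩ - 0.9487i|10⟩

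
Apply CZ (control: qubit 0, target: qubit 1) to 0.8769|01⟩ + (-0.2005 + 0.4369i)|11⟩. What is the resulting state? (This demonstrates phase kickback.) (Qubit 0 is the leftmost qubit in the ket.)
0.8769|01⟩ + (0.2005 - 0.4369i)|11⟩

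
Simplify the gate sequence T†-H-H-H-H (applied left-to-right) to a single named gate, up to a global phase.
T†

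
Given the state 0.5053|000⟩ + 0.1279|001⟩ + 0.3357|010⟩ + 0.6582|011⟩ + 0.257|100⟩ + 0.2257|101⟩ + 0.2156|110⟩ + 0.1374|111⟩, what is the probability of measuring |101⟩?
0.05094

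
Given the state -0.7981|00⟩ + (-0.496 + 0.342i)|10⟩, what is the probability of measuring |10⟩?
0.363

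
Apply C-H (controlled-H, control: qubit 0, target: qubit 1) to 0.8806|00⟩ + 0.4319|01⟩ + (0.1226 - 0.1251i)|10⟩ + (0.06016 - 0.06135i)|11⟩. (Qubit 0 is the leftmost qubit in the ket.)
0.8806|00⟩ + 0.4319|01⟩ + (0.1292 - 0.1318i)|10⟩ + (0.04415 - 0.04508i)|11⟩

C-H leaves the control-|0⟩ kets |00⟩, |01⟩ unchanged and applies H to qubit 1 on the control-|1⟩ pair (|10⟩, |11⟩).
H = [[1/√2, 1/√2], [1/√2, -1/√2]].
With a = amp(|10⟩) = (0.1226 - 0.1251i) and b = amp(|11⟩) = (0.06016 - 0.06135i):
new amp(|10⟩) = (1/√2)·a + (1/√2)·b = (0.1292 - 0.1318i)
new amp(|11⟩) = (1/√2)·a + (-1/√2)·b = (0.04415 - 0.04508i)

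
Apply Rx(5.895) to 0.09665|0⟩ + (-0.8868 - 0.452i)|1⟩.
(-0.182 + 0.171i)|0⟩ + (0.8701 + 0.4249i)|1⟩

Rx(5.895) = [[cos(θ/2), −i·sin(θ/2)], [−i·sin(θ/2), cos(θ/2)]]; θ = 5.895, cos(θ/2) ≈ -0.981223, sin(θ/2) ≈ 0.192876.
With a = amp(|0⟩) = 0.09665 and b = amp(|1⟩) = (-0.8868 - 0.452i):
new amp(|0⟩) = (-0.981223)·a + (-0.192876i)·b = (-0.182 + 0.171i)
new amp(|1⟩) = (-0.192876i)·a + (-0.981223)·b = (0.8701 + 0.4249i)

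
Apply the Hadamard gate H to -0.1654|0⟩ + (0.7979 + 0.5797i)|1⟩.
(0.4472 + 0.4099i)|0⟩ + (-0.6812 - 0.4099i)|1⟩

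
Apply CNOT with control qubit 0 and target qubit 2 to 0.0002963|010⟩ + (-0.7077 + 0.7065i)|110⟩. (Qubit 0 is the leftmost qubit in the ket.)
0.0002963|010⟩ + (-0.7077 + 0.7065i)|111⟩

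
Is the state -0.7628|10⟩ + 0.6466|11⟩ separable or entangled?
Separable

Writing the state as a|00⟩ + b|01⟩ + c|10⟩ + d|11⟩, it is a product state iff ad − bc = 0.
Here (a, b, c, d) = (0, 0, -0.7628, 0.6466): ad − bc = (0)(0.6466) − (0)(-0.7628) = 0, so the state is separable.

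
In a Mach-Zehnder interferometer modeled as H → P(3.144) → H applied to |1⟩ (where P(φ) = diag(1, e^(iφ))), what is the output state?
(1 + 0.001204i)|0⟩ + (0.000001449 - 0.001204i)|1⟩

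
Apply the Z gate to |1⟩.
-|1⟩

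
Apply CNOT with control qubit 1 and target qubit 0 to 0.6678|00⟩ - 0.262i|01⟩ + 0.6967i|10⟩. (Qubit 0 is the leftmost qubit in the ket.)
0.6678|00⟩ + 0.6967i|10⟩ - 0.262i|11⟩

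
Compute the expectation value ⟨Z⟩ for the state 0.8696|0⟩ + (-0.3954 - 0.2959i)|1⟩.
0.5123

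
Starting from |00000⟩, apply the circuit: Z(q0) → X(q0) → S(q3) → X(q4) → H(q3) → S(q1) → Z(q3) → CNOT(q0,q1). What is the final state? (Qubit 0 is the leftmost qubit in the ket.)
1/√2|11001⟩ - 1/√2|11011⟩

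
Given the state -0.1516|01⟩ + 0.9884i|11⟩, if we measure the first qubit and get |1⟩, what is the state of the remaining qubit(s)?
i|1⟩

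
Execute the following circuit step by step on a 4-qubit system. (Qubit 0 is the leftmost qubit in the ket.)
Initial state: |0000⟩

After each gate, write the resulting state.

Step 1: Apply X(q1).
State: |0100⟩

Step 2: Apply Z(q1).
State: -|0100⟩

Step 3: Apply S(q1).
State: -i|0100⟩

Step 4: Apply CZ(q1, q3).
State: -i|0100⟩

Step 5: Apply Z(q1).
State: i|0100⟩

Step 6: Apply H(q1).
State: (1/√2)i|0000⟩ - (1/√2)i|0100⟩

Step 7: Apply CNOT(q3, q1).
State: (1/√2)i|0000⟩ - (1/√2)i|0100⟩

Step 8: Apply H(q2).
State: (1/2)i|0000⟩ + (1/2)i|0010⟩ - (1/2)i|0100⟩ - (1/2)i|0110⟩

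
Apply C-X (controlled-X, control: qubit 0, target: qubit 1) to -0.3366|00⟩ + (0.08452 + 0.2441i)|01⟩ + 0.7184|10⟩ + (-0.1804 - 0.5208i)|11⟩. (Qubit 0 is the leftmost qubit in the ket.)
-0.3366|00⟩ + (0.08452 + 0.2441i)|01⟩ + (-0.1804 - 0.5208i)|10⟩ + 0.7184|11⟩

C-X leaves the control-|0⟩ kets |00⟩, |01⟩ unchanged and applies X to qubit 1 on the control-|1⟩ pair (|10⟩, |11⟩).
X = [[0, 1], [1, 0]].
With a = amp(|10⟩) = 0.7184 and b = amp(|11⟩) = (-0.1804 - 0.5208i):
new amp(|10⟩) = (1)·b = (-0.1804 - 0.5208i)
new amp(|11⟩) = (1)·a = 0.7184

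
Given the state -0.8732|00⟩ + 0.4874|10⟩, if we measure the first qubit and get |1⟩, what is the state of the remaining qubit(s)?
|0⟩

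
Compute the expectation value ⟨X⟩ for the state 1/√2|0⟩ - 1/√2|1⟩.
-1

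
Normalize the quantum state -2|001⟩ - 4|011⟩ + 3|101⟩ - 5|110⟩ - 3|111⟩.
-0.252|001⟩ - 0.504|011⟩ + 1/√7|101⟩ - 0.6299|110⟩ - 1/√7|111⟩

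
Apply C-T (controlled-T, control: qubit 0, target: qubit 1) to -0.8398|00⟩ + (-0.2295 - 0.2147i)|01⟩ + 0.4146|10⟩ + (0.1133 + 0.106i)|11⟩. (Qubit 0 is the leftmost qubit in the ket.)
-0.8398|00⟩ + (-0.2295 - 0.2147i)|01⟩ + 0.4146|10⟩ + (0.005162 + 0.1551i)|11⟩

C-T leaves the control-|0⟩ kets |00⟩, |01⟩ unchanged and applies T to qubit 1 on the control-|1⟩ pair (|10⟩, |11⟩).
T = [[1, 0], [0, (1/√2 + (1/√2)i)]].
With a = amp(|10⟩) = 0.4146 and b = amp(|11⟩) = (0.1133 + 0.106i):
new amp(|10⟩) = (1)·a = 0.4146
new amp(|11⟩) = (1/√2 + (1/√2)i)·b = (0.005162 + 0.1551i)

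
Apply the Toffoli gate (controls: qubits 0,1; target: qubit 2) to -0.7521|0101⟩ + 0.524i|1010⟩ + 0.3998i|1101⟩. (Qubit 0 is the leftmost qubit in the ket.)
-0.7521|0101⟩ + 0.524i|1010⟩ + 0.3998i|1111⟩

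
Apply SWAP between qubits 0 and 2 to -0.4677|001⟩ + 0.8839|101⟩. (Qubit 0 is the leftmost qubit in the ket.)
-0.4677|100⟩ + 0.8839|101⟩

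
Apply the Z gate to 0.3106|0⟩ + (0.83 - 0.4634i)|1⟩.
0.3106|0⟩ + (-0.83 + 0.4634i)|1⟩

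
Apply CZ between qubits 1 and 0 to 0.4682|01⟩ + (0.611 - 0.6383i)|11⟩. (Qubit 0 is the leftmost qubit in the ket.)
0.4682|01⟩ + (-0.611 + 0.6383i)|11⟩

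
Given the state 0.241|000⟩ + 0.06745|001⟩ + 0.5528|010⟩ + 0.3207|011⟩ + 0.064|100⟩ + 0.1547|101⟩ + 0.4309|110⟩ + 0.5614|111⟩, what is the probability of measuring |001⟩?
0.00455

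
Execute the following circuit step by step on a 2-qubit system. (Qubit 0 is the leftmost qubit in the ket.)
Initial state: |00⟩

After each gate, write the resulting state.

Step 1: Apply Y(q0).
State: i|10⟩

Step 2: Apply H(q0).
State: (1/√2)i|00⟩ - (1/√2)i|10⟩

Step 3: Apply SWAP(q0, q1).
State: (1/√2)i|00⟩ - (1/√2)i|01⟩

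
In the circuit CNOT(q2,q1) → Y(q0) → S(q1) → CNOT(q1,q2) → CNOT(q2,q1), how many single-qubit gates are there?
2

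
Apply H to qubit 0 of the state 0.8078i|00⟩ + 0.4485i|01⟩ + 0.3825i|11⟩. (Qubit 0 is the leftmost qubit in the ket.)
0.5712i|00⟩ + 0.5876i|01⟩ + 0.5712i|10⟩ + 0.04667i|11⟩

H on qubit 0 mixes each pair of kets that differ only in qubit 0: amplitudes (a, b) of (|…0…⟩, |…1…⟩) become ((a + b)/√2, (a − b)/√2). Kets absent from the input have amplitude 0.
(|00⟩, |10⟩): (a, b) = (0.8078i, 0) → (0.5712i, 0.5712i)
(|01⟩, |11⟩): (a, b) = (0.4485i, 0.3825i) → (0.5876i, 0.04667i)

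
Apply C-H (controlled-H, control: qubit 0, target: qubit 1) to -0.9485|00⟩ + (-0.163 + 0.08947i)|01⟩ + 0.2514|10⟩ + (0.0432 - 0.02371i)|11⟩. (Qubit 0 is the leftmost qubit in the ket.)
-0.9485|00⟩ + (-0.163 + 0.08947i)|01⟩ + (0.2083 - 0.01677i)|10⟩ + (0.1472 + 0.01677i)|11⟩

C-H leaves the control-|0⟩ kets |00⟩, |01⟩ unchanged and applies H to qubit 1 on the control-|1⟩ pair (|10⟩, |11⟩).
H = [[1/√2, 1/√2], [1/√2, -1/√2]].
With a = amp(|10⟩) = 0.2514 and b = amp(|11⟩) = (0.0432 - 0.02371i):
new amp(|10⟩) = (1/√2)·a + (1/√2)·b = (0.2083 - 0.01677i)
new amp(|11⟩) = (1/√2)·a + (-1/√2)·b = (0.1472 + 0.01677i)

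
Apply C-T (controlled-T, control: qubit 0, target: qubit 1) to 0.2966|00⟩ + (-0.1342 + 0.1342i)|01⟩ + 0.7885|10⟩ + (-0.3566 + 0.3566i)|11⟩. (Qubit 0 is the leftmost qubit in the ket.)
0.2966|00⟩ + (-0.1342 + 0.1342i)|01⟩ + 0.7885|10⟩ - 0.5043|11⟩

C-T leaves the control-|0⟩ kets |00⟩, |01⟩ unchanged and applies T to qubit 1 on the control-|1⟩ pair (|10⟩, |11⟩).
T = [[1, 0], [0, (1/√2 + (1/√2)i)]].
With a = amp(|10⟩) = 0.7885 and b = amp(|11⟩) = (-0.3566 + 0.3566i):
new amp(|10⟩) = (1)·a = 0.7885
new amp(|11⟩) = (1/√2 + (1/√2)i)·b = -0.5043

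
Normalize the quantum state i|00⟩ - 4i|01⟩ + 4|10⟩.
0.1741i|00⟩ - 0.6963i|01⟩ + 0.6963|10⟩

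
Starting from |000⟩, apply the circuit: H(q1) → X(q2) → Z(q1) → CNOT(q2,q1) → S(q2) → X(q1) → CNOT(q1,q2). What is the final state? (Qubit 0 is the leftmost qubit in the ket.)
(1/√2)i|001⟩ - (1/√2)i|010⟩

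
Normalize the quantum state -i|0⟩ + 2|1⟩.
-(1/√5)i|0⟩ + 0.8944|1⟩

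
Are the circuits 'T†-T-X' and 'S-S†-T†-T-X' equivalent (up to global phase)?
Yes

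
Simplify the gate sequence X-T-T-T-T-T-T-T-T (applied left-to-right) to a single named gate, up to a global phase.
X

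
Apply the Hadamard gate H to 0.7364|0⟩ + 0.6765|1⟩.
0.9991|0⟩ + 0.04236|1⟩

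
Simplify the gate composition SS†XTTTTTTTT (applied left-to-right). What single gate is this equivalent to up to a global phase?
X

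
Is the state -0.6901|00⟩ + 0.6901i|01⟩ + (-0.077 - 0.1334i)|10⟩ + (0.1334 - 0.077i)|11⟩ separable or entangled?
Entangled

Writing the state as a|00⟩ + b|01⟩ + c|10⟩ + d|11⟩, it is a product state iff ad − bc = 0.
Here (a, b, c, d) = (-0.6901, 0.6901i, (-0.077 - 0.1334i), (0.1334 - 0.077i)): ad − bc = (-0.6901)(0.1334 - 0.077i) − (0.6901i)(-0.077 - 0.1334i) = (-0.1841 + 0.1063i) ≠ 0, so the state is entangled.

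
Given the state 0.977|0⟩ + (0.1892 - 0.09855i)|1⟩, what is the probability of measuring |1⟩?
0.04551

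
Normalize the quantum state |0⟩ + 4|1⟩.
0.2425|0⟩ + 0.9701|1⟩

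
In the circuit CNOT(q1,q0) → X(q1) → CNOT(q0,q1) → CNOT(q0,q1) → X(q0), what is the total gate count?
5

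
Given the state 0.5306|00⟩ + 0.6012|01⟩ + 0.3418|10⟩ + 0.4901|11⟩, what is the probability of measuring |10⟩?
0.1168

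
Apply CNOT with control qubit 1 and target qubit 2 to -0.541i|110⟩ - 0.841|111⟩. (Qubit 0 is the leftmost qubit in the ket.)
-0.841|110⟩ - 0.541i|111⟩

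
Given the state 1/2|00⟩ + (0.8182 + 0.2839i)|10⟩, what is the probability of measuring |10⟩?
0.7501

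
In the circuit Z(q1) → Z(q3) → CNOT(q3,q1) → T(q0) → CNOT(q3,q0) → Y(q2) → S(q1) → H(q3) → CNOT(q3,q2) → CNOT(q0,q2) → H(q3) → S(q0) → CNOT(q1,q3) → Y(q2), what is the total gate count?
14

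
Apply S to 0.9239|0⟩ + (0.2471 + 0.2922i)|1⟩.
0.9239|0⟩ + (-0.2922 + 0.2471i)|1⟩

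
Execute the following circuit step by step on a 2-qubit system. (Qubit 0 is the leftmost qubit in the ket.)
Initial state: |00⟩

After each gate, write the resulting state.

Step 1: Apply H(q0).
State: 1/√2|00⟩ + 1/√2|10⟩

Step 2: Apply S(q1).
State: 1/√2|00⟩ + 1/√2|10⟩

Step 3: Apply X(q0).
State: 1/√2|00⟩ + 1/√2|10⟩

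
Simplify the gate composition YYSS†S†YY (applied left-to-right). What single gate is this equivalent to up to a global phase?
S†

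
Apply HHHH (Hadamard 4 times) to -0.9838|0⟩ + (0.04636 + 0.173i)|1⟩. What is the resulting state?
-0.9838|0⟩ + (0.04636 + 0.173i)|1⟩

H² = I, so an even number of Hadamards cancels: H^4 = I and the state is unchanged.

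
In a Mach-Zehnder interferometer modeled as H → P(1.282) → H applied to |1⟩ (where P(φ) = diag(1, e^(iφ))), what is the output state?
(0.3576 - 0.4793i)|0⟩ + (0.6424 + 0.4793i)|1⟩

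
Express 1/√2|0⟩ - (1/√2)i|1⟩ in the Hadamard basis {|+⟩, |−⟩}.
(1/2 - (1/2)i)|+⟩ + (1/2 + (1/2)i)|−⟩

With |ψ⟩ = α|0⟩ + β|1⟩, the Hadamard-basis coefficients are ⟨+|ψ⟩ = (α + β)/√2 and ⟨−|ψ⟩ = (α − β)/√2.
Here α = 1/√2, β = -(1/√2)i: (α + β)/√2 = (1/2 - (1/2)i), (α − β)/√2 = (1/2 + (1/2)i).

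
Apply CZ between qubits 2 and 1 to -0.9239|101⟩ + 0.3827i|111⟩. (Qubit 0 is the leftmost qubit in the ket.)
-0.9239|101⟩ - 0.3827i|111⟩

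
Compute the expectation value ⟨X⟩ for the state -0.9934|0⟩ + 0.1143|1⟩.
-0.2271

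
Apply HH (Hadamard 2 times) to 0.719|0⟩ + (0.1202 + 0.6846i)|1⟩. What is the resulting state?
0.719|0⟩ + (0.1202 + 0.6846i)|1⟩

H² = I, so an even number of Hadamards cancels: H^2 = I and the state is unchanged.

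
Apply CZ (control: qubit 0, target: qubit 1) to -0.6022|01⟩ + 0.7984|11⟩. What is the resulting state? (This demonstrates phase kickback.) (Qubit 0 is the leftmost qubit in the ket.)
-0.6022|01⟩ - 0.7984|11⟩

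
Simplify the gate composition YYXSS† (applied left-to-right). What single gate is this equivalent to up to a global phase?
X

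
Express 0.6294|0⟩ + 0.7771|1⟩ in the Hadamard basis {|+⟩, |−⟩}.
0.9945|+⟩ - 0.1044|−⟩

With |ψ⟩ = α|0⟩ + β|1⟩, the Hadamard-basis coefficients are ⟨+|ψ⟩ = (α + β)/√2 and ⟨−|ψ⟩ = (α − β)/√2.
Here α = 0.6294, β = 0.7771: (α + β)/√2 = 0.9945, (α − β)/√2 = -0.1044.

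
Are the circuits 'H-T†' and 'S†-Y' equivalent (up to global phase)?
No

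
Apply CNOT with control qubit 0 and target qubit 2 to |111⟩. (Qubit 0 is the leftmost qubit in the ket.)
|110⟩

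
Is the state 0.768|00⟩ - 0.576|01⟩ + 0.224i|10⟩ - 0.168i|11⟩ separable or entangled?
Separable

Writing the state as a|00⟩ + b|01⟩ + c|10⟩ + d|11⟩, it is a product state iff ad − bc = 0.
Here (a, b, c, d) = (0.768, -0.576, 0.224i, -0.168i): ad − bc = (0.768)(-0.168i) − (-0.576)(0.224i) = 0, so the state is separable.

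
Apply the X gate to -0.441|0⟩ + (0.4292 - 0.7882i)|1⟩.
(0.4292 - 0.7882i)|0⟩ - 0.441|1⟩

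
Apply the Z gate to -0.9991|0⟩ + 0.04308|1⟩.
-0.9991|0⟩ - 0.04308|1⟩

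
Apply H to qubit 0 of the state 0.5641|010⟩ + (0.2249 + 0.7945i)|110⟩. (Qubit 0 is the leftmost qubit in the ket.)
(0.5579 + 0.5618i)|010⟩ + (0.2399 - 0.5618i)|110⟩

H on qubit 0 mixes each pair of kets that differ only in qubit 0: amplitudes (a, b) of (|…0…⟩, |…1…⟩) become ((a + b)/√2, (a − b)/√2). Kets absent from the input have amplitude 0.
(|010⟩, |110⟩): (a, b) = (0.5641, (0.2249 + 0.7945i)) → ((0.5579 + 0.5618i), (0.2399 - 0.5618i))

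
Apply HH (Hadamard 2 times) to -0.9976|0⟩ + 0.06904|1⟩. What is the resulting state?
-0.9976|0⟩ + 0.06904|1⟩

H² = I, so an even number of Hadamards cancels: H^2 = I and the state is unchanged.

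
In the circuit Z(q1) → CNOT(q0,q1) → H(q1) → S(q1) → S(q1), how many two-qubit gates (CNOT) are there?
1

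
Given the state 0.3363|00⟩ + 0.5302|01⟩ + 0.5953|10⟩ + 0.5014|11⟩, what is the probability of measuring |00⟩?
0.1131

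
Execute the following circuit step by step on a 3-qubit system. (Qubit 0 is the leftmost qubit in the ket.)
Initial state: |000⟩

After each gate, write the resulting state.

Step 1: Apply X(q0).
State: |100⟩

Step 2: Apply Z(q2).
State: |100⟩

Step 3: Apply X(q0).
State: |000⟩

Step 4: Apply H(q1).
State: 1/√2|000⟩ + 1/√2|010⟩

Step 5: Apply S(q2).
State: 1/√2|000⟩ + 1/√2|010⟩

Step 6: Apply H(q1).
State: |000⟩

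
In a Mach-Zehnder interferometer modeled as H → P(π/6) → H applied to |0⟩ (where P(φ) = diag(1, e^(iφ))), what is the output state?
(0.933 + 0.25i)|0⟩ + (0.06699 - 0.25i)|1⟩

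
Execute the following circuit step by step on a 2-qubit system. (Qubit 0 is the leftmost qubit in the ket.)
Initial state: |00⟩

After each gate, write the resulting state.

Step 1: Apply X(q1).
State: |01⟩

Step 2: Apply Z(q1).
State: -|01⟩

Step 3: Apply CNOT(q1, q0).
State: -|11⟩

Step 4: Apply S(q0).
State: -i|11⟩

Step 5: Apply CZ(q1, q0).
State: i|11⟩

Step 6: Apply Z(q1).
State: -i|11⟩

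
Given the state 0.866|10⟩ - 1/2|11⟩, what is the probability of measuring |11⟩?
1/4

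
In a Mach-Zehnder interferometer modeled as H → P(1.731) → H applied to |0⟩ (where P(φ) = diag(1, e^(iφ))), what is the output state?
(0.4202 + 0.4936i)|0⟩ + (0.5798 - 0.4936i)|1⟩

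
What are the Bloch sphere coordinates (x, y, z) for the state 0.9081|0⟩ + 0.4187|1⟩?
(0.7604, 0, 0.6493)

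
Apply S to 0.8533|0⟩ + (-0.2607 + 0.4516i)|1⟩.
0.8533|0⟩ + (-0.4516 - 0.2607i)|1⟩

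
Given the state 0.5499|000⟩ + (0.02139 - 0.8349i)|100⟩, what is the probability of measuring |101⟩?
0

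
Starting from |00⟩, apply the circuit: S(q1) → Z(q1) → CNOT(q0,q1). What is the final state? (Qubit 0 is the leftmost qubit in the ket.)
|00⟩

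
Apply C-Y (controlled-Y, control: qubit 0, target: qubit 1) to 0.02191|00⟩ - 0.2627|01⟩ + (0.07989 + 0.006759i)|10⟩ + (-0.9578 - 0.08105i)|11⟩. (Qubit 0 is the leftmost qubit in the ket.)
0.02191|00⟩ - 0.2627|01⟩ + (-0.08105 + 0.9578i)|10⟩ + (-0.006759 + 0.07989i)|11⟩

C-Y leaves the control-|0⟩ kets |00⟩, |01⟩ unchanged and applies Y to qubit 1 on the control-|1⟩ pair (|10⟩, |11⟩).
Y = [[0, -i], [i, 0]].
With a = amp(|10⟩) = (0.07989 + 0.006759i) and b = amp(|11⟩) = (-0.9578 - 0.08105i):
new amp(|10⟩) = (-i)·b = (-0.08105 + 0.9578i)
new amp(|11⟩) = (i)·a = (-0.006759 + 0.07989i)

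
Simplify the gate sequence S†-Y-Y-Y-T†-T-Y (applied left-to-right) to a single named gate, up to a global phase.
S†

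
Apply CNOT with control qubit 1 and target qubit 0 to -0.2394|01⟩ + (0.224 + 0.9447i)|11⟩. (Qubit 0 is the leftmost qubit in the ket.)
(0.224 + 0.9447i)|01⟩ - 0.2394|11⟩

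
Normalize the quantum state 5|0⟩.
|0⟩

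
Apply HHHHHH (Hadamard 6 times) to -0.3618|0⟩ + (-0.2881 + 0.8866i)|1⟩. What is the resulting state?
-0.3618|0⟩ + (-0.2881 + 0.8866i)|1⟩

H² = I, so an even number of Hadamards cancels: H^6 = I and the state is unchanged.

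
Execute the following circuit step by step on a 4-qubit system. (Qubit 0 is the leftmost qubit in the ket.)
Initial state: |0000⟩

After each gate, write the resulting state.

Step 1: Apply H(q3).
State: 1/√2|0000⟩ + 1/√2|0001⟩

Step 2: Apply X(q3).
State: 1/√2|0000⟩ + 1/√2|0001⟩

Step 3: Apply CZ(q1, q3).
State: 1/√2|0000⟩ + 1/√2|0001⟩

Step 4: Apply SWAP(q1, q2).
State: 1/√2|0000⟩ + 1/√2|0001⟩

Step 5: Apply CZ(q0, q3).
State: 1/√2|0000⟩ + 1/√2|0001⟩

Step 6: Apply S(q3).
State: 1/√2|0000⟩ + (1/√2)i|0001⟩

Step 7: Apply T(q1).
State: 1/√2|0000⟩ + (1/√2)i|0001⟩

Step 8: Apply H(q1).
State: 1/2|0000⟩ + (1/2)i|0001⟩ + 1/2|0100⟩ + (1/2)i|0101⟩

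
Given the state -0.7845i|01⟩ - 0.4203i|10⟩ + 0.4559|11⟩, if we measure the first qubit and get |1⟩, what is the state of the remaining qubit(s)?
-0.6778i|0⟩ + 0.7352|1⟩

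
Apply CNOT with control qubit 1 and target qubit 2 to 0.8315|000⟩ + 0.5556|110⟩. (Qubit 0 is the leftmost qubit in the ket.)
0.8315|000⟩ + 0.5556|111⟩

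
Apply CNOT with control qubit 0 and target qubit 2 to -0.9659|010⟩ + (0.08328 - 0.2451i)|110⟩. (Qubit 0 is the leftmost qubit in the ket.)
-0.9659|010⟩ + (0.08328 - 0.2451i)|111⟩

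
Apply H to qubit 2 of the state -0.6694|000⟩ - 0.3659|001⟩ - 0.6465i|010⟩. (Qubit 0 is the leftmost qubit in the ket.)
-0.7321|000⟩ - 0.2146|001⟩ - 0.4571i|010⟩ - 0.4571i|011⟩

H on qubit 2 mixes each pair of kets that differ only in qubit 2: amplitudes (a, b) of (|…0…⟩, |…1…⟩) become ((a + b)/√2, (a − b)/√2). Kets absent from the input have amplitude 0.
(|000⟩, |001⟩): (a, b) = (-0.6694, -0.3659) → (-0.7321, -0.2146)
(|010⟩, |011⟩): (a, b) = (-0.6465i, 0) → (-0.4571i, -0.4571i)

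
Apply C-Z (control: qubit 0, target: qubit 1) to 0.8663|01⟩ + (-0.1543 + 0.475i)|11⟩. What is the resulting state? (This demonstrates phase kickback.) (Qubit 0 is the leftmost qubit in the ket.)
0.8663|01⟩ + (0.1543 - 0.475i)|11⟩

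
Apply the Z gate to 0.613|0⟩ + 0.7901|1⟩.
0.613|0⟩ - 0.7901|1⟩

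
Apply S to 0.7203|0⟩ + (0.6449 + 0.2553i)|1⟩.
0.7203|0⟩ + (-0.2553 + 0.6449i)|1⟩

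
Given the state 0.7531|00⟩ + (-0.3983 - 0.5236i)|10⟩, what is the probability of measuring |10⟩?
0.4328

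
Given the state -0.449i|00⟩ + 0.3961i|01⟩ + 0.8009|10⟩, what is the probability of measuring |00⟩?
0.2016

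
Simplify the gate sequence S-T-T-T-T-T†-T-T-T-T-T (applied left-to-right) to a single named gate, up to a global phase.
S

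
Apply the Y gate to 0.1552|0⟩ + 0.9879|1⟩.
-0.9879i|0⟩ + 0.1552i|1⟩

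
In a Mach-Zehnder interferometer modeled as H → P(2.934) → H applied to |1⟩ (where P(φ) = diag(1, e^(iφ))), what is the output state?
(0.9893 - 0.1031i)|0⟩ + (0.01074 + 0.1031i)|1⟩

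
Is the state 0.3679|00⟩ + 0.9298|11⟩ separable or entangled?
Entangled

Writing the state as a|00⟩ + b|01⟩ + c|10⟩ + d|11⟩, it is a product state iff ad − bc = 0.
Here (a, b, c, d) = (0.3679, 0, 0, 0.9298): ad − bc = (0.3679)(0.9298) − (0)(0) = 0.3421 ≠ 0, so the state is entangled.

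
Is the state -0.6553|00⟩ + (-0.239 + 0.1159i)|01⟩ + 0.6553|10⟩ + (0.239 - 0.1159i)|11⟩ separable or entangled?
Separable

Writing the state as a|00⟩ + b|01⟩ + c|10⟩ + d|11⟩, it is a product state iff ad − bc = 0.
Here (a, b, c, d) = (-0.6553, (-0.239 + 0.1159i), 0.6553, (0.239 - 0.1159i)): ad − bc = (-0.6553)(0.239 - 0.1159i) − (-0.239 + 0.1159i)(0.6553) = 0, so the state is separable.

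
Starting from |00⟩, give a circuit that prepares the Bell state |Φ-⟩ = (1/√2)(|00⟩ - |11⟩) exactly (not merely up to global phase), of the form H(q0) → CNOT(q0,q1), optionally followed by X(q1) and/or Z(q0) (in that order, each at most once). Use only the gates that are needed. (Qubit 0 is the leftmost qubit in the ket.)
H(q0) → CNOT(q0,q1) → Z(q0)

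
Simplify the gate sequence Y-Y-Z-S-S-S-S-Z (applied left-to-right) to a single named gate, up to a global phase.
I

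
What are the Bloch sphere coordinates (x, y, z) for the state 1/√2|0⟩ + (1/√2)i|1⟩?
(0, 1, 0)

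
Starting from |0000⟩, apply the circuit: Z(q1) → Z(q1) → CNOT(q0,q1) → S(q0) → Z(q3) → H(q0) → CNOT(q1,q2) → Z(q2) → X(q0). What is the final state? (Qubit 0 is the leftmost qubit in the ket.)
1/√2|0000⟩ + 1/√2|1000⟩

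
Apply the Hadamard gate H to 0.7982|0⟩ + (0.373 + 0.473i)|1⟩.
(0.8282 + 0.3345i)|0⟩ + (0.3007 - 0.3345i)|1⟩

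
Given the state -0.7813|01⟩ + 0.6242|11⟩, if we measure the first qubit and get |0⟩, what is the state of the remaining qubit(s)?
-|1⟩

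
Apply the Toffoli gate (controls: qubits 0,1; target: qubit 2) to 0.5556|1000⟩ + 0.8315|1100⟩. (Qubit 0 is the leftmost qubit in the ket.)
0.5556|1000⟩ + 0.8315|1110⟩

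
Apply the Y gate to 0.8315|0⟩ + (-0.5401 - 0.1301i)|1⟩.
(-0.1301 + 0.5401i)|0⟩ + 0.8315i|1⟩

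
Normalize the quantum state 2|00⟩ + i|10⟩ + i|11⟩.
0.8165|00⟩ + (1/√6)i|10⟩ + (1/√6)i|11⟩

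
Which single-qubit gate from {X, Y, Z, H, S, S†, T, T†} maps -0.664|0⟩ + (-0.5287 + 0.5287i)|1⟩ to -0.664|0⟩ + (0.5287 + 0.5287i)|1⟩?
S†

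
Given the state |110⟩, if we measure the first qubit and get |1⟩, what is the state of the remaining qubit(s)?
|10⟩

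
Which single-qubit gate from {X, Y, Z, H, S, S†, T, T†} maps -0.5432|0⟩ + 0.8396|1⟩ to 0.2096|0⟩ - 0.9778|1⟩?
H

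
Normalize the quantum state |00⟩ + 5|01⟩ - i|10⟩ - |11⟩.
0.189|00⟩ + 0.9449|01⟩ - 0.189i|10⟩ - 0.189|11⟩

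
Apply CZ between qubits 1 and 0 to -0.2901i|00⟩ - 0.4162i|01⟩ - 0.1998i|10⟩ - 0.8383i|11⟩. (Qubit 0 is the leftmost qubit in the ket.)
-0.2901i|00⟩ - 0.4162i|01⟩ - 0.1998i|10⟩ + 0.8383i|11⟩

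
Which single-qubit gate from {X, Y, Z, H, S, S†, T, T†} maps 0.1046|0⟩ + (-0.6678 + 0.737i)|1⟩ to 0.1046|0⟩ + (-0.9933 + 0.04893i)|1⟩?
T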